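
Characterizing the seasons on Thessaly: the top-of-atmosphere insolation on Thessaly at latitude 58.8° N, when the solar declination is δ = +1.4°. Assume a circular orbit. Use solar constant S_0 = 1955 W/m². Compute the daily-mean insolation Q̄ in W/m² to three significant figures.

cos h₀ = −tan(+58.8°) tan(+1.400°) = -0.0404, h₀ = 1.6112 rad.
Bracket: h₀ sin ϕ sin δ + cos ϕ cos δ sin h₀ = 1.6112×0.85536×0.02443 + 0.51803×0.99970×0.99919 = 0.033668 + 0.517455 = 0.551123.
Q̄ = (S_0/π) × [bracket] = (1955/π) × 0.551123 = 343.0 W/m².

Q̄ ≈ 343 W/m²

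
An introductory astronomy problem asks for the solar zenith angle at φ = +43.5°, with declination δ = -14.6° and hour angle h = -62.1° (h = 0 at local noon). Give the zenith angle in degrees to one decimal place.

cos θ_z = sin φ sin δ + cos φ cos δ cos h = -0.173513 + 0.328464 = 0.154951.
θ_z = arccos(0.154951) = 81.1°.

θ_z = 81.1°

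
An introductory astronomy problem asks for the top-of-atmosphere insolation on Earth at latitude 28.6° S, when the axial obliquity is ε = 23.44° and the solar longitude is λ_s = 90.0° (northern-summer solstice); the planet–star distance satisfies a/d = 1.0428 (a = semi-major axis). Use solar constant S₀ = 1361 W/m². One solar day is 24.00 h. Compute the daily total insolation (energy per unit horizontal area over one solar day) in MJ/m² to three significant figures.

21.5 MJ/m²

Solar declination: sin δ = sin ε · sin λ_s = sin 23.44° × sin 90.0° = 0.39779, so δ = +23.440°.
cos H₀ = −tan(-28.6°) tan(+23.440°) = 0.2364, H₀ = 1.3321 rad.
Bracket: H₀ sin φ sin δ + cos φ cos δ sin H₀ = 1.3321×-0.47869×0.39779 + 0.87798×0.91748×0.97166 = -0.253656 + 0.782700 = 0.529044.
Inverse-square distance factor (a/d)² = 1.0428² = 1.087432.
Q̄ = (S₀/π) × 1.087432 × [bracket] = (1361/π) × 1.087432 × 0.529044 = 249.23 W/m².
Daily total = Q̄ × 24.00 h × 3600 s/h = 249.23 × 24.00 × 3600 / 10⁶ = 21.53 MJ/m².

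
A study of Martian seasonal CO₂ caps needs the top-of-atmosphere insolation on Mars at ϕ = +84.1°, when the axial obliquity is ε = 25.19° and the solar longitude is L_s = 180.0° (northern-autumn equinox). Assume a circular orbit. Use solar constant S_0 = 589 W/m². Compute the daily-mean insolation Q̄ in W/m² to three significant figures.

Solar declination: sin δ = sin ε · sin L_s = sin 25.19° × sin 180.0° = 0.00000, so δ = +0.000°.
cos h₀ = −tan(+84.1°) tan(+0.000°) = -0.0000, h₀ = 1.5708 rad.
Bracket: h₀ sin ϕ sin δ + cos ϕ cos δ sin h₀ = 1.5708×0.99470×0.00000 + 0.10279×1.00000×1.00000 = 0.000000 + 0.102790 = 0.102790.
Q̄ = (S_0/π) × [bracket] = (589/π) × 0.102790 = 19.27 W/m².

Q̄ ≈ 19.3 W/m²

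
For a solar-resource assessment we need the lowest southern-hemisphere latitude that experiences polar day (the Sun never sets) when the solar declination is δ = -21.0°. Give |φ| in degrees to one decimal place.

Polar day requires cos H₀ = −tan φ tan δ ≤ −1, i.e. tan φ tan δ ≥ 1.
The boundary is |tan φ| · |tan δ| = 1, so |φ| = 90° − |δ| = 90° − 21.0° = 69.0° in the southern hemisphere.

|φ| = 69.0°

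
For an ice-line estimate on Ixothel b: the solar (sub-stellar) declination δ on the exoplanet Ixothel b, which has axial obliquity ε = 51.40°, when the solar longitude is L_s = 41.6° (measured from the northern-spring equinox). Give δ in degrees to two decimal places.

sin δ = sin ε · sin L_s = sin 51.40° × sin 41.6° = 0.518872.
δ = arcsin(0.518872) = +31.26°.

δ = +31.26°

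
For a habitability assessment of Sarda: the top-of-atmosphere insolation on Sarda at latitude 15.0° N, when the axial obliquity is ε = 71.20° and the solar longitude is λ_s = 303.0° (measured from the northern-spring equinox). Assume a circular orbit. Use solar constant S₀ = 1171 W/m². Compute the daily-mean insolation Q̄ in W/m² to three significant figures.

Q̄ ≈ 112 W/m²

Solar declination: sin δ = sin ε · sin λ_s = sin 71.20° × sin 303.0° = -0.79393, so δ = -52.554°.
cos H₀ = −tan(+15.0°) tan(-52.554°) = 0.3499, H₀ = 1.2134 rad.
Bracket: H₀ sin φ sin δ + cos φ cos δ sin H₀ = 1.2134×0.25882×-0.79393 + 0.96593×0.60801×0.93679 = -0.249335 + 0.550172 = 0.300837.
Q̄ = (S₀/π) × [bracket] = (1171/π) × 0.300837 = 112.1 W/m².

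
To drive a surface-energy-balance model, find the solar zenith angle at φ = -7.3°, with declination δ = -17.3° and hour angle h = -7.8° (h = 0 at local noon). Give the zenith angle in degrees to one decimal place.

θ_z = 12.6°

cos θ_z = sin φ sin δ + cos φ cos δ cos h = 0.037786 + 0.938260 = 0.976046.
θ_z = arccos(0.976046) = 12.6°.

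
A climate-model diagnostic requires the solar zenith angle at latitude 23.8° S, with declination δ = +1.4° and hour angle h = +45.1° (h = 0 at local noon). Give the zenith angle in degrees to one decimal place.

θ_z = 50.5°

cos θ_z = sin ϕ sin δ + cos ϕ cos δ cos h = -0.009859 + 0.645651 = 0.635792.
θ_z = arccos(0.635792) = 50.5°.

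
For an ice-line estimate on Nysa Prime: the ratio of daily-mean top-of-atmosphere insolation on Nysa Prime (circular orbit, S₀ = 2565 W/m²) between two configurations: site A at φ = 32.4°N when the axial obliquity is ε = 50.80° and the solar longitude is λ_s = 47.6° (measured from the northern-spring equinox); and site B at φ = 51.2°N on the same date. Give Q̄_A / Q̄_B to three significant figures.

— Configuration A (φ=+32.4°):
Solar declination: sin δ = sin ε · sin λ_s = sin 50.80° × sin 47.6° = 0.57226, so δ = +34.908°.
cos H₀ = −tan(+32.4°) tan(+34.908°) = -0.4429, H₀ = 2.0296 rad.
Bracket: H₀ sin φ sin δ + cos φ cos δ sin H₀ = 2.0296×0.53583×0.57226 + 0.84433×0.82007×0.89660 = 0.622345 + 0.620815 = 1.243160.
Q̄ = (S₀/π) × [bracket] = (2565/π) × 1.243160 = 1015.0 W/m².
— Configuration B (φ=+51.2°):
cos H₀ = −tan(+51.2°) tan(+34.908°) = -0.8679, H₀ = 2.6218 rad.
Bracket: H₀ sin φ sin δ + cos φ cos δ sin H₀ = 2.6218×0.77934×0.57226 + 0.62660×0.82007×0.49672 = 1.169284 + 0.255242 = 1.424526.
Q̄ = (S₀/π) × [bracket] = (2565/π) × 1.424526 = 1163.1 W/m².
Ratio Q̄_A / Q̄_B = 1015.0 / 1163.1 = 0.8727.

Q̄_A / Q̄_B ≈ 0.873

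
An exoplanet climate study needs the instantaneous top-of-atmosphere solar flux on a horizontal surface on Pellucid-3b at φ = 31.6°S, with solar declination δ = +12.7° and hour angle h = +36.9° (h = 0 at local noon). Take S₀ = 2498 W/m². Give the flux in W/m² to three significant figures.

cos θ_z = sin φ sin δ + cos φ cos δ cos h = -0.115196 + 0.664449 = 0.549253.
Flux = S₀ · cos θ_z = 2498 × 0.549253 = 1372 W/m².

1.37e+03 W/m²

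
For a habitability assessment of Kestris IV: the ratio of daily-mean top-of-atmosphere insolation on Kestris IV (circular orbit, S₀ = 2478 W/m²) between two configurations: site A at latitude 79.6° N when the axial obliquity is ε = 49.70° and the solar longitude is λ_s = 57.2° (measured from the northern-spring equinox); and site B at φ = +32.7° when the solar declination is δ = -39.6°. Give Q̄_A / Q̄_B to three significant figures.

Q̄_A / Q̄_B ≈ 9.84

— Configuration A (φ=+79.6°):
Solar declination: sin δ = sin ε · sin λ_s = sin 49.70° × sin 57.2° = 0.64107, so δ = +39.872°.
cos H₀ = −tan(+79.6°) tan(+39.872°) = -4.5512 ≤ −1 ⇒ polar day, H₀ = π.
Bracket: H₀ sin φ sin δ + cos φ cos δ sin H₀ = 3.1416×0.98357×0.64107 + 0.18052×0.76748×0.00000 = 1.980896 + 0.000000 = 1.980896.
Q̄ = (S₀/π) × [bracket] = (2478/π) × 1.980896 = 1562.5 W/m².
— Configuration B (φ=+32.7°):
cos H₀ = −tan(+32.7°) tan(-39.600°) = 0.5311, H₀ = 1.0109 rad.
Bracket: H₀ sin φ sin δ + cos φ cos δ sin H₀ = 1.0109×0.54024×-0.63742 + 0.84151×0.77051×0.84731 = -0.348113 + 0.549389 = 0.201276.
Q̄ = (S₀/π) × [bracket] = (2478/π) × 0.201276 = 158.76 W/m².
Ratio Q̄_A / Q̄_B = 1562.5 / 158.76 = 9.842.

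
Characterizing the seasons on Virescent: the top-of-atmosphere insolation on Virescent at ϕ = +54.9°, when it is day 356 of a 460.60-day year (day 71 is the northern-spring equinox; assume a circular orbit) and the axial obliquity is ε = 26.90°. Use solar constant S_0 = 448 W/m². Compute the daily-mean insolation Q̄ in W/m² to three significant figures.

Solar longitude: L_s = 360° × (356 − 71)/460.60 = 222.753°.
sin δ = sin 26.90° × sin 222.753° = -0.30713, so δ = -17.886°.
cos h₀ = −tan(+54.9°) tan(-17.886°) = 0.4592, h₀ = 1.0937 rad.
Bracket: h₀ sin ϕ sin δ + cos ϕ cos δ sin h₀ = 1.0937×0.81815×-0.30713 + 0.57501×0.95167×0.88834 = -0.274823 + 0.486117 = 0.211294.
Q̄ = (S_0/π) × [bracket] = (448/π) × 0.211294 = 30.13 W/m².

Q̄ ≈ 30.1 W/m²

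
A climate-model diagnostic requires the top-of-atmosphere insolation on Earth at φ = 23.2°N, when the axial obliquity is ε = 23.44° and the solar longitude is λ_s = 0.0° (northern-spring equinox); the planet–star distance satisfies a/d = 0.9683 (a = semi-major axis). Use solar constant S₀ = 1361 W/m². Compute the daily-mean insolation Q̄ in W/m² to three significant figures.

Solar declination: sin δ = sin ε · sin λ_s = sin 23.44° × sin 0.0° = 0.00000, so δ = +0.000°.
cos H₀ = −tan(+23.2°) tan(+0.000°) = -0.0000, H₀ = 1.5708 rad.
Bracket: H₀ sin φ sin δ + cos φ cos δ sin H₀ = 1.5708×0.39394×0.00000 + 0.91914×1.00000×1.00000 = 0.000000 + 0.919140 = 0.919140.
Inverse-square distance factor (a/d)² = 0.9683² = 0.937605.
Q̄ = (S₀/π) × 0.937605 × [bracket] = (1361/π) × 0.937605 × 0.919140 = 373.3 W/m².

Q̄ ≈ 373 W/m²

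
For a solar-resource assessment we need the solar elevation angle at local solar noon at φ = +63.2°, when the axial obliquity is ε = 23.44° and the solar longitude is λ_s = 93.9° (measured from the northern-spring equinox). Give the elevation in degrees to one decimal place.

50.2°

Solar declination: sin δ = sin ε · sin λ_s = sin 23.44° × sin 93.9° = 0.39687, so δ = +23.382°.
At local noon the hour angle is zero, so the zenith angle equals |φ − δ| = |+63.2° − (+23.382°)| = 39.818°.
Elevation = 90° − 39.818° = 50.2°.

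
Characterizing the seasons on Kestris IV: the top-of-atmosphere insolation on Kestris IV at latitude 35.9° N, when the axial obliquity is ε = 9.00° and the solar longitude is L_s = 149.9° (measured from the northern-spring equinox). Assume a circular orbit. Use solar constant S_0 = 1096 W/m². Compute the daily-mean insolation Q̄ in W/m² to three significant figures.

Solar declination: sin δ = sin ε · sin L_s = sin 9.00° × sin 149.9° = 0.07845, so δ = +4.500°.
cos h₀ = −tan(+35.9°) tan(+4.500°) = -0.0570, h₀ = 1.6278 rad.
Bracket: h₀ sin ϕ sin δ + cos ϕ cos δ sin h₀ = 1.6278×0.58637×0.07845 + 0.81004×0.99692×0.99838 = 0.074880 + 0.806237 = 0.881117.
Q̄ = (S_0/π) × [bracket] = (1096/π) × 0.881117 = 307.4 W/m².

Q̄ ≈ 307 W/m²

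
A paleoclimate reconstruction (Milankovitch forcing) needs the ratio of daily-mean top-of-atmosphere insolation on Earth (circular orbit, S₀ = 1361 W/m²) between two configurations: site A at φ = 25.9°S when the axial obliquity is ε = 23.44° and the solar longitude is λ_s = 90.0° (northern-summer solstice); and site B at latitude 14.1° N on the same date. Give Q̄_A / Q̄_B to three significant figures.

Q̄_A / Q̄_B ≈ 0.545

— Configuration A (φ=-25.9°):
Solar declination: sin δ = sin ε · sin λ_s = sin 23.44° × sin 90.0° = 0.39779, so δ = +23.440°.
cos H₀ = −tan(-25.9°) tan(+23.440°) = 0.2105, H₀ = 1.3587 rad.
Bracket: H₀ sin φ sin δ + cos φ cos δ sin H₀ = 1.3587×-0.43680×0.39779 + 0.89956×0.91748×0.97759 = -0.236080 + 0.806833 = 0.570753.
Q̄ = (S₀/π) × [bracket] = (1361/π) × 0.570753 = 247.26 W/m².
— Configuration B (φ=+14.1°):
cos H₀ = −tan(+14.1°) tan(+23.440°) = -0.1089, H₀ = 1.6799 rad.
Bracket: H₀ sin φ sin δ + cos φ cos δ sin H₀ = 1.6799×0.24362×0.39779 + 0.96987×0.91748×0.99405 = 0.162798 + 0.884542 = 1.047340.
Q̄ = (S₀/π) × [bracket] = (1361/π) × 1.047340 = 453.73 W/m².
Ratio Q̄_A / Q̄_B = 247.26 / 453.73 = 0.5449.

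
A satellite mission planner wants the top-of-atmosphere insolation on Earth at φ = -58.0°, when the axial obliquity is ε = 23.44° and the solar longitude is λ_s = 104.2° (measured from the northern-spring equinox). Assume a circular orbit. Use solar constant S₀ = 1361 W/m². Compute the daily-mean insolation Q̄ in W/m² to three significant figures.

Solar declination: sin δ = sin ε · sin λ_s = sin 23.44° × sin 104.2° = 0.38563, so δ = +22.683°.
cos H₀ = −tan(-58.0°) tan(+22.683°) = 0.6689, H₀ = 0.8381 rad.
Bracket: H₀ sin φ sin δ + cos φ cos δ sin H₀ = 0.8381×-0.84805×0.38563 + 0.52992×0.92265×0.74337 = -0.274087 + 0.363456 = 0.089369.
Q̄ = (S₀/π) × [bracket] = (1361/π) × 0.089369 = 38.72 W/m².

Q̄ ≈ 38.7 W/m²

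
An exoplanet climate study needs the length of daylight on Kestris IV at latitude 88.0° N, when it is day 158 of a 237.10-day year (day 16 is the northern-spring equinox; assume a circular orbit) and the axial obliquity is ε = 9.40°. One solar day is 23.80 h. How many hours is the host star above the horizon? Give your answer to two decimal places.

0.00 h

Solar longitude: λ_s = 360° × (158 − 16)/237.10 = 215.605°.
sin δ = sin 9.40° × sin 215.605° = -0.09509, so δ = -5.456°.
cos H₀ = −tan φ · tan δ = 2.7354 ≥ 1, so the host star never rises (polar night) and H₀ = 0.
Daylight = 2H₀/(2π) × 23.80 h = (0.0000/π) × 23.80 = 0.00 h.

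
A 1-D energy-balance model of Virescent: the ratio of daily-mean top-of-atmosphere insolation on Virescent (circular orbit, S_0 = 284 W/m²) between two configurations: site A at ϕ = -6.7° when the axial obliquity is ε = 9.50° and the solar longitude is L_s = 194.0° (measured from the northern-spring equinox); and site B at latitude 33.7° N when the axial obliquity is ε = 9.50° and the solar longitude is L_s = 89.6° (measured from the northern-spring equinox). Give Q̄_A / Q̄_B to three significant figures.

— Configuration A (ϕ=-6.7°):
Solar declination: sin δ = sin ε · sin L_s = sin 9.50° × sin 194.0° = -0.03993, so δ = -2.288°.
cos h₀ = −tan(-6.7°) tan(-2.288°) = -0.0047, h₀ = 1.5755 rad.
Bracket: h₀ sin ϕ sin δ + cos ϕ cos δ sin h₀ = 1.5755×-0.11667×-0.03993 + 0.99317×0.99920×0.99999 = 0.007340 + 0.992366 = 0.999706.
Q̄ = (S_0/π) × [bracket] = (284/π) × 0.999706 = 90.373 W/m².
— Configuration B (ϕ=+33.7°):
Solar declination: sin δ = sin ε · sin L_s = sin 9.50° × sin 89.6° = 0.16504, so δ = +9.500°.
cos h₀ = −tan(+33.7°) tan(+9.500°) = -0.1116, h₀ = 1.6826 rad.
Bracket: h₀ sin ϕ sin δ + cos ϕ cos δ sin h₀ = 1.6826×0.55484×0.16504 + 0.83195×0.98629×0.99375 = 0.154077 + 0.815416 = 0.969493.
Q̄ = (S_0/π) × [bracket] = (284/π) × 0.969493 = 87.642 W/m².
Ratio Q̄_A / Q̄_B = 90.373 / 87.642 = 1.031.

Q̄_A / Q̄_B ≈ 1.03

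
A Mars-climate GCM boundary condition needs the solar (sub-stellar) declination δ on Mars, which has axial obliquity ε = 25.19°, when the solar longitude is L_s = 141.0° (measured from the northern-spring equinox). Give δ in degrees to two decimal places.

sin δ = sin ε · sin L_s = sin 25.19° × sin 141.0° = 0.267852.
δ = arcsin(0.267852) = +15.54°.

δ = +15.54°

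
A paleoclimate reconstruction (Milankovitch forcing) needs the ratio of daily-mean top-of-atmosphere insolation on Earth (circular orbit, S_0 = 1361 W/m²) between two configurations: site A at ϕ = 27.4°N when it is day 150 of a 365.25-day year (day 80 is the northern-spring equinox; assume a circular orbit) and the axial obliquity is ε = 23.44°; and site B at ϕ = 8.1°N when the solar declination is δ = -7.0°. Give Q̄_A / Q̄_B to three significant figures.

Q̄_A / Q̄_B ≈ 1.16

— Configuration A (ϕ=+27.4°):
Solar longitude: L_s = 360° × (150 − 80)/365.25 = 68.994°.
sin δ = sin 23.44° × sin 68.994° = 0.37135, so δ = +21.799°.
cos h₀ = −tan(+27.4°) tan(+21.799°) = -0.2073, h₀ = 1.7796 rad.
Bracket: h₀ sin ϕ sin δ + cos ϕ cos δ sin h₀ = 1.7796×0.46020×0.37135 + 0.88782×0.92849×0.97827 = 0.304125 + 0.806419 = 1.110544.
Q̄ = (S_0/π) × [bracket] = (1361/π) × 1.110544 = 481.11 W/m².
— Configuration B (ϕ=+8.1°):
cos h₀ = −tan(+8.1°) tan(-7.000°) = 0.0175, h₀ = 1.5533 rad.
Bracket: h₀ sin ϕ sin δ + cos ϕ cos δ sin h₀ = 1.5533×0.14090×-0.12187 + 0.99002×0.99255×0.99985 = -0.026672 + 0.982497 = 0.955825.
Q̄ = (S_0/π) × [bracket] = (1361/π) × 0.955825 = 414.08 W/m².
Ratio Q̄_A / Q̄_B = 481.11 / 414.08 = 1.162.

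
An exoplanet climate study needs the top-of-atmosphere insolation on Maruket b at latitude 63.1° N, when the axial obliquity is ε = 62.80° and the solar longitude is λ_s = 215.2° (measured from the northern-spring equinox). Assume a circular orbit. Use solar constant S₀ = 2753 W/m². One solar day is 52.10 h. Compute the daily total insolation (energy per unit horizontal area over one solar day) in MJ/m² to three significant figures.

Solar declination: sin δ = sin ε · sin λ_s = sin 62.80° × sin 215.2° = -0.51269, so δ = -30.843°.
cos H₀ = −tan(+63.1°) tan(-30.843°) = 1.1770 ≥ 1 ⇒ polar night, H₀ = 0 and Q̄ = 0.
Daily total = Q̄ × 52.10 h × 3600 s/h = 0.00 MJ/m².

0.00 MJ/m²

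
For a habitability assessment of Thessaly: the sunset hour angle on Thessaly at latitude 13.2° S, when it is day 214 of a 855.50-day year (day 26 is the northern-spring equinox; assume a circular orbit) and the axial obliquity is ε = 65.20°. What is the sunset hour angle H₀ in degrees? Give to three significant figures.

H₀ = 62.5°

Solar longitude: λ_s = 360° × (214 − 26)/855.50 = 79.112°.
sin δ = sin 65.20° × sin 79.112° = 0.89143, so δ = +63.054°.
cos H₀ = −tan φ · tan δ = −tan(-13.2°) × tan(+63.054°) = 0.4614, so H₀ = 1.0912 rad = 62.52°.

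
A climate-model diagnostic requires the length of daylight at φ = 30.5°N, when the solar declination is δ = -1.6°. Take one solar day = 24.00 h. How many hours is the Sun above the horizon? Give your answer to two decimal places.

11.87 h

cos H₀ = −tan φ · tan δ = −tan(+30.5°) × tan(-1.600°) = 0.0165, so H₀ = 1.5543 rad = 89.06°.
Daylight = 2H₀/(2π) × 24.00 h = (1.5543/π) × 24.00 = 11.87 h.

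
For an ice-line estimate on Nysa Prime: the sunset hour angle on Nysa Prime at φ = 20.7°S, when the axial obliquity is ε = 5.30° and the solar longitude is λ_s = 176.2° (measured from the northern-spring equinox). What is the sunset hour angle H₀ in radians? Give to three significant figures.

H₀ = 1.57 rad

Solar declination: sin δ = sin ε · sin λ_s = sin 5.30° × sin 176.2° = 0.00612, so δ = +0.351°.
cos H₀ = −tan φ · tan δ = −tan(-20.7°) × tan(+0.351°) = 0.0023, so H₀ = 1.5685 rad = 89.87°.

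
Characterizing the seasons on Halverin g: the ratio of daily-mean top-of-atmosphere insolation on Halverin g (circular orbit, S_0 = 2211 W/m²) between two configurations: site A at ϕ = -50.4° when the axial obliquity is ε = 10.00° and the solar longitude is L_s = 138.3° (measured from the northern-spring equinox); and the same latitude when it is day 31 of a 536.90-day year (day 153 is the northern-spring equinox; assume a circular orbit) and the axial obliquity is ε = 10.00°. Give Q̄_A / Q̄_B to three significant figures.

Q̄_A / Q̄_B ≈ 0.588

— Configuration A (ϕ=-50.4°):
Solar declination: sin δ = sin ε · sin L_s = sin 10.00° × sin 138.3° = 0.11552, so δ = +6.633°.
cos h₀ = −tan(-50.4°) tan(+6.633°) = 0.1406, h₀ = 1.4298 rad.
Bracket: h₀ sin ϕ sin δ + cos ϕ cos δ sin h₀ = 1.4298×-0.77051×0.11552 + 0.63742×0.99331×0.99007 = -0.127266 + 0.626868 = 0.499602.
Q̄ = (S_0/π) × [bracket] = (2211/π) × 0.499602 = 351.61 W/m².
— Configuration B (ϕ=-50.4°):
Solar longitude: L_s = 360° × (31 − 153)/536.90 = -81.803°, i.e. -81.803° + 360° = 278.197°.
sin δ = sin 10.00° × sin 278.197° = -0.17187, so δ = -9.897°.
cos h₀ = −tan(-50.4°) tan(-9.897°) = -0.2109, h₀ = 1.7833 rad.
Bracket: h₀ sin ϕ sin δ + cos ϕ cos δ sin h₀ = 1.7833×-0.77051×-0.17187 + 0.63742×0.98512×0.97751 = 0.236158 + 0.613813 = 0.849971.
Q̄ = (S_0/π) × [bracket] = (2211/π) × 0.849971 = 598.20 W/m².
Ratio Q̄_A / Q̄_B = 351.61 / 598.20 = 0.5878.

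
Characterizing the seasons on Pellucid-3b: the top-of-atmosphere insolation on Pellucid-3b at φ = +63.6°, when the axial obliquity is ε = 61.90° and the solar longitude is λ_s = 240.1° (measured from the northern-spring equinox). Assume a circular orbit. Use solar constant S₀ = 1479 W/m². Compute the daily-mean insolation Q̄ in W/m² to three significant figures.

Solar declination: sin δ = sin ε · sin λ_s = sin 61.90° × sin 240.1° = -0.76471, so δ = -49.881°.
cos H₀ = −tan(+63.6°) tan(-49.881°) = 2.3907 ≥ 1 ⇒ polar night, H₀ = 0 and Q̄ = 0.

Q̄ ≈ 0.00 W/m²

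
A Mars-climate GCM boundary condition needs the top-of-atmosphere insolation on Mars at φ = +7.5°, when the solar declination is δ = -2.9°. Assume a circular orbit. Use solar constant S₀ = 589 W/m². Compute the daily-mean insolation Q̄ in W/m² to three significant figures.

Q̄ ≈ 184 W/m²

cos H₀ = −tan(+7.5°) tan(-2.900°) = 0.0067, H₀ = 1.5641 rad.
Bracket: H₀ sin φ sin δ + cos φ cos δ sin H₀ = 1.5641×0.13053×-0.05059 + 0.99144×0.99872×0.99998 = -0.010329 + 0.990151 = 0.979822.
Q̄ = (S₀/π) × [bracket] = (589/π) × 0.979822 = 183.7 W/m².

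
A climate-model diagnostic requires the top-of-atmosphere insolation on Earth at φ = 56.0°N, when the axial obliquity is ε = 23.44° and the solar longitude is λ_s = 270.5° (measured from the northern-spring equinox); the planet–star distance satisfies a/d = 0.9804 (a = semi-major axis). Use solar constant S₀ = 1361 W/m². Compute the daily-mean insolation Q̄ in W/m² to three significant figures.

Q̄ ≈ 43.8 W/m²

Solar declination: sin δ = sin ε · sin λ_s = sin 23.44° × sin 270.5° = -0.39777, so δ = -23.439°.
cos H₀ = −tan(+56.0°) tan(-23.439°) = 0.6428, H₀ = 0.8727 rad.
Bracket: H₀ sin φ sin δ + cos φ cos δ sin H₀ = 0.8727×0.82904×-0.39777 + 0.55919×0.91748×0.76607 = -0.287788 + 0.393029 = 0.105241.
Inverse-square distance factor (a/d)² = 0.9804² = 0.961184.
Q̄ = (S₀/π) × 0.961184 × [bracket] = (1361/π) × 0.961184 × 0.105241 = 43.82 W/m².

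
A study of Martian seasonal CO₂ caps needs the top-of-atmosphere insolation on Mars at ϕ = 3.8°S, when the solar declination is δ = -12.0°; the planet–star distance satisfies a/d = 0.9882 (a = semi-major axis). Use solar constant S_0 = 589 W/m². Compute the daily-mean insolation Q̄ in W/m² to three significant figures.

cos h₀ = −tan(-3.8°) tan(-12.000°) = -0.0141, h₀ = 1.5849 rad.
Bracket: h₀ sin ϕ sin δ + cos ϕ cos δ sin h₀ = 1.5849×-0.06627×-0.20791 + 0.99780×0.97815×0.99990 = 0.021837 + 0.975900 = 0.997737.
Inverse-square distance factor (a/d)² = 0.9882² = 0.976539.
Q̄ = (S_0/π) × 0.976539 × [bracket] = (589/π) × 0.976539 × 0.997737 = 182.7 W/m².

Q̄ ≈ 183 W/m²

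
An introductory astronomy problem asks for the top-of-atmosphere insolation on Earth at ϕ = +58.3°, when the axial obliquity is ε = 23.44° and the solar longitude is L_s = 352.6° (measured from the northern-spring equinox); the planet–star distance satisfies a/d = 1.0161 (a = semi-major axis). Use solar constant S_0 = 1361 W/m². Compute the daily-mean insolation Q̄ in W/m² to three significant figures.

Q̄ ≈ 205 W/m²

Solar declination: sin δ = sin ε · sin L_s = sin 23.44° × sin 352.6° = -0.05123, so δ = -2.937°.
cos h₀ = −tan(+58.3°) tan(-2.937°) = 0.0831, h₀ = 1.4876 rad.
Bracket: h₀ sin ϕ sin δ + cos ϕ cos δ sin h₀ = 1.4876×0.85081×-0.05123 + 0.52547×0.99869×0.99654 = -0.064840 + 0.522966 = 0.458126.
Inverse-square distance factor (a/d)² = 1.0161² = 1.032459.
Q̄ = (S_0/π) × 1.032459 × [bracket] = (1361/π) × 1.032459 × 0.458126 = 204.9 W/m².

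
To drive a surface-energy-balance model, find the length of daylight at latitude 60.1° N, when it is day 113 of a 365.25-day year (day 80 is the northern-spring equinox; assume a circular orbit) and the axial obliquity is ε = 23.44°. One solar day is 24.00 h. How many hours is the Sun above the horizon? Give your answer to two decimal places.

14.98 h

Solar longitude: L_s = 360° × (113 − 80)/365.25 = 32.526°.
sin δ = sin 23.44° × sin 32.526° = 0.21388, so δ = +12.350°.
cos h₀ = −tan ϕ · tan δ = −tan(+60.1°) × tan(+12.350°) = -0.3808, so h₀ = 1.9614 rad = 112.38°.
Daylight = 2h₀/(2π) × 24.00 h = (1.9614/π) × 24.00 = 14.98 h.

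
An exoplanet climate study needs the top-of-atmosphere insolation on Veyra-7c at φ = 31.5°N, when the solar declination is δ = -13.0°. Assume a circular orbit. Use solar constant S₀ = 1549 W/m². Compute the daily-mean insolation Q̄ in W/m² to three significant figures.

cos H₀ = −tan(+31.5°) tan(-13.000°) = 0.1415, H₀ = 1.4288 rad.
Bracket: H₀ sin φ sin δ + cos φ cos δ sin H₀ = 1.4288×0.52250×-0.22495 + 0.85264×0.97437×0.98994 = -0.167936 + 0.822429 = 0.654493.
Q̄ = (S₀/π) × [bracket] = (1549/π) × 0.654493 = 322.7 W/m².

Q̄ ≈ 323 W/m²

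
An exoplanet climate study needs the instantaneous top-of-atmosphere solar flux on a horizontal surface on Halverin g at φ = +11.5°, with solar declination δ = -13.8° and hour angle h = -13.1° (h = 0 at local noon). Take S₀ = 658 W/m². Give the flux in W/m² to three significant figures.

579 W/m²

cos θ_z = sin φ sin δ + cos φ cos δ cos h = -0.047556 + 0.926873 = 0.879317.
Flux = S₀ · cos θ_z = 658 × 0.879317 = 578.6 W/m².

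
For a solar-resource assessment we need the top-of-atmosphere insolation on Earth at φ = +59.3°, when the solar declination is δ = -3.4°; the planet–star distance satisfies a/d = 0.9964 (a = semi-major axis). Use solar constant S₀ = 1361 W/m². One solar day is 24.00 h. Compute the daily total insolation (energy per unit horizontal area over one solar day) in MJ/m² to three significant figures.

cos H₀ = −tan(+59.3°) tan(-3.400°) = 0.1001, H₀ = 1.4706 rad.
Bracket: H₀ sin φ sin δ + cos φ cos δ sin H₀ = 1.4706×0.85985×-0.05931 + 0.51054×0.99824×0.99498 = -0.074997 + 0.507083 = 0.432086.
Inverse-square distance factor (a/d)² = 0.9964² = 0.992813.
Q̄ = (S₀/π) × 0.992813 × [bracket] = (1361/π) × 0.992813 × 0.432086 = 185.84 W/m².
Daily total = Q̄ × 24.00 h × 3600 s/h = 185.84 × 24.00 × 3600 / 10⁶ = 16.06 MJ/m².

16.1 MJ/m²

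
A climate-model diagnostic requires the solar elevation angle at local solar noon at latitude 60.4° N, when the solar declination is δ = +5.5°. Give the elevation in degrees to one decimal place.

At local noon the hour angle is zero, so the zenith angle equals |φ − δ| = |+60.4° − (+5.500°)| = 54.900°.
Elevation = 90° − 54.900° = 35.1°.

35.1°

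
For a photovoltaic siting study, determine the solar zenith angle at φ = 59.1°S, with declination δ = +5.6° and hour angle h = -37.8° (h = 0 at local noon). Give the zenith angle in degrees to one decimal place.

cos θ_z = sin φ sin δ + cos φ cos δ cos h = -0.083732 + 0.403841 = 0.320109.
θ_z = arccos(0.320109) = 71.3°.

θ_z = 71.3°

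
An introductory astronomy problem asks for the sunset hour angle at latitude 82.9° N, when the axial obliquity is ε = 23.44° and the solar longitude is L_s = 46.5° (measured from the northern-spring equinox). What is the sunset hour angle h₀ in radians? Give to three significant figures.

h₀ = 3.14 rad

Solar declination: sin δ = sin ε · sin L_s = sin 23.44° × sin 46.5° = 0.28855, so δ = +16.771°.
Sunrise equation: cos h₀ = −tan ϕ · tan δ = -2.4195 ≤ −1, so the Sun never sets (polar day) and h₀ = π.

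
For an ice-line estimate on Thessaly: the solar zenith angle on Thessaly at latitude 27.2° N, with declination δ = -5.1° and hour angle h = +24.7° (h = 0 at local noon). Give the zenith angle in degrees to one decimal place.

θ_z = 40.2°

cos θ_z = sin ϕ sin δ + cos ϕ cos δ cos h = -0.040633 + 0.804843 = 0.764210.
θ_z = arccos(0.764210) = 40.2°.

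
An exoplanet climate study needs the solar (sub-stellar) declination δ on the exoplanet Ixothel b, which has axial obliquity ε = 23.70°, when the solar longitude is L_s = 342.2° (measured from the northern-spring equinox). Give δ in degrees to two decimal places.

δ = -7.06°

sin δ = sin ε · sin L_s = sin 23.70° × sin 342.2° = -0.122874.
δ = arcsin(-0.122874) = -7.06°.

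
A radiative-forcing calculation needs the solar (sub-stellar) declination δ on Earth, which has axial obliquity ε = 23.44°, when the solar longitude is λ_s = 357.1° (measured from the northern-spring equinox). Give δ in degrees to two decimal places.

sin δ = sin ε · sin λ_s = sin 23.44° × sin 357.1° = -0.020125.
δ = arcsin(-0.020125) = -1.15°.

δ = -1.15°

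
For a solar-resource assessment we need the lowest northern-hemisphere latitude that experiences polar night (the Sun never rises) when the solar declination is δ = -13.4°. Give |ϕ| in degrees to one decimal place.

Polar night requires cos h₀ = −tan ϕ tan δ ≥ 1, i.e. tan ϕ tan δ ≤ −1.
The boundary is |tan ϕ| · |tan δ| = 1, so |ϕ| = 90° − |δ| = 90° − 13.4° = 76.6° in the northern hemisphere.

|ϕ| = 76.6°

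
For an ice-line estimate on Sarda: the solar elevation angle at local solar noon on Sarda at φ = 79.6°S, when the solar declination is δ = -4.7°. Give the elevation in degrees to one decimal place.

At local noon the hour angle is zero, so the zenith angle equals |φ − δ| = |-79.6° − (-4.700°)| = 74.900°.
Elevation = 90° − 74.900° = 15.1°.

15.1°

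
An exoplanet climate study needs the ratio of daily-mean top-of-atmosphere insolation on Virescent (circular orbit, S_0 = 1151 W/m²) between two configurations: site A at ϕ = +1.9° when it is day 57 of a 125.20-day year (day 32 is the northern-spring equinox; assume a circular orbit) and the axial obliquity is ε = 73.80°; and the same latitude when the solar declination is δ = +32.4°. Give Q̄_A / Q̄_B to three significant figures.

Q̄_A / Q̄_B ≈ 0.524

— Configuration A (ϕ=+1.9°):
Solar longitude: L_s = 360° × (57 − 32)/125.20 = 71.885°.
sin δ = sin 73.80° × sin 71.885° = 0.91270, so δ = +65.881°.
cos h₀ = −tan(+1.9°) tan(+65.881°) = -0.0741, h₀ = 1.6450 rad.
Bracket: h₀ sin ϕ sin δ + cos ϕ cos δ sin h₀ = 1.6450×0.03316×0.91270 + 0.99945×0.40864×0.99725 = 0.049786 + 0.407292 = 0.457078.
Q̄ = (S_0/π) × [bracket] = (1151/π) × 0.457078 = 167.46 W/m².
— Configuration B (ϕ=+1.9°):
cos h₀ = −tan(+1.9°) tan(+32.400°) = -0.0211, h₀ = 1.5919 rad.
Bracket: h₀ sin ϕ sin δ + cos ϕ cos δ sin h₀ = 1.5919×0.03316×0.53583 + 0.99945×0.84433×0.99978 = 0.028285 + 0.843680 = 0.871965.
Q̄ = (S_0/π) × [bracket] = (1151/π) × 0.871965 = 319.47 W/m².
Ratio Q̄_A / Q̄_B = 167.46 / 319.47 = 0.5242.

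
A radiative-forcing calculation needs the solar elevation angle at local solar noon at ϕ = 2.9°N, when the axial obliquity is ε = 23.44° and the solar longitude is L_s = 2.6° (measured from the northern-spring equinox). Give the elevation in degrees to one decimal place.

Solar declination: sin δ = sin ε · sin L_s = sin 23.44° × sin 2.6° = 0.01804, so δ = +1.034°.
At local noon the hour angle is zero, so the zenith angle equals |ϕ − δ| = |+2.9° − (+1.034°)| = 1.866°.
Elevation = 90° − 1.866° = 88.1°.

88.1°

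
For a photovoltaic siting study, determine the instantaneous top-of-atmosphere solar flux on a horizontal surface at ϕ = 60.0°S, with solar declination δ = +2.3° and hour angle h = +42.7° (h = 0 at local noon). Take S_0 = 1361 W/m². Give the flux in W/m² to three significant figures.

cos θ_z = sin ϕ sin δ + cos ϕ cos δ cos h = -0.034755 + 0.367161 = 0.332406.
Flux = S_0 · cos θ_z = 1361 × 0.332406 = 452.4 W/m².

452 W/m²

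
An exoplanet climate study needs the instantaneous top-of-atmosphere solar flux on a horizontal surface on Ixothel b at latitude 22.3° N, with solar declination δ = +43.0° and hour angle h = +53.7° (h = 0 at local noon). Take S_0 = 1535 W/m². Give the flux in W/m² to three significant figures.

1.01e+03 W/m²

cos θ_z = sin ϕ sin δ + cos ϕ cos δ cos h = 0.258788 + 0.400589 = 0.659377.
Flux = S_0 · cos θ_z = 1535 × 0.659377 = 1012 W/m².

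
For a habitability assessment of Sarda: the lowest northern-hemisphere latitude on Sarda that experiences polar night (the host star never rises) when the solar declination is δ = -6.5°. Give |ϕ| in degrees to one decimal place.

|ϕ| = 83.5°

Polar night requires cos h₀ = −tan ϕ tan δ ≥ 1, i.e. tan ϕ tan δ ≤ −1.
The boundary is |tan ϕ| · |tan δ| = 1, so |ϕ| = 90° − |δ| = 90° − 6.5° = 83.5° in the northern hemisphere.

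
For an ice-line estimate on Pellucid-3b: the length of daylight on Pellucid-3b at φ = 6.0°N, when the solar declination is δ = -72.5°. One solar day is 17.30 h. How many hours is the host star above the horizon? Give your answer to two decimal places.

cos H₀ = −tan φ · tan δ = −tan(+6.0°) × tan(-72.500°) = 0.3333, so H₀ = 1.2309 rad = 70.53°.
Daylight = 2H₀/(2π) × 17.30 h = (1.2309/π) × 17.30 = 6.78 h.

6.78 h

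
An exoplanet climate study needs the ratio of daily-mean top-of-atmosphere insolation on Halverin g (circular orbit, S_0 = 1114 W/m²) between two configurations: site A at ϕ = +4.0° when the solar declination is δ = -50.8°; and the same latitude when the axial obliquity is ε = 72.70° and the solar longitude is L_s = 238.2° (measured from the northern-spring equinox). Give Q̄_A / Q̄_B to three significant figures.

— Configuration A (ϕ=+4.0°):
cos h₀ = −tan(+4.0°) tan(-50.800°) = 0.0857, h₀ = 1.4850 rad.
Bracket: h₀ sin ϕ sin δ + cos ϕ cos δ sin h₀ = 1.4850×0.06976×-0.77494 + 0.99756×0.63203×0.99632 = -0.080279 + 0.628168 = 0.547889.
Q̄ = (S_0/π) × [bracket] = (1114/π) × 0.547889 = 194.28 W/m².
— Configuration B (ϕ=+4.0°):
Solar declination: sin δ = sin ε · sin L_s = sin 72.70° × sin 238.2° = -0.81144, so δ = -54.237°.
cos h₀ = −tan(+4.0°) tan(-54.237°) = 0.0971, h₀ = 1.4736 rad.
Bracket: h₀ sin ϕ sin δ + cos ϕ cos δ sin h₀ = 1.4736×0.06976×-0.81144 + 0.99756×0.58443×0.99528 = -0.083415 + 0.580252 = 0.496837.
Q̄ = (S_0/π) × [bracket] = (1114/π) × 0.496837 = 176.18 W/m².
Ratio Q̄_A / Q̄_B = 194.28 / 176.18 = 1.103.

Q̄_A / Q̄_B ≈ 1.10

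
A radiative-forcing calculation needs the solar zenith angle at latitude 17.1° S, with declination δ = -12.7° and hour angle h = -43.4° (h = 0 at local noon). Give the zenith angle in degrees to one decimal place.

cos θ_z = sin φ sin δ + cos φ cos δ cos h = 0.064644 + 0.677465 = 0.742109.
θ_z = arccos(0.742109) = 42.1°.

θ_z = 42.1°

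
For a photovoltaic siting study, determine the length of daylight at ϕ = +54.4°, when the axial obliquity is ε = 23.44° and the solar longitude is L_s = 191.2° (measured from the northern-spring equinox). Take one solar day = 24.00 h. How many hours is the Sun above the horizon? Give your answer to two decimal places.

Solar declination: sin δ = sin ε · sin L_s = sin 23.44° × sin 191.2° = -0.07726, so δ = -4.431°.
cos h₀ = −tan ϕ · tan δ = −tan(+54.4°) × tan(-4.431°) = 0.1082, so h₀ = 1.4623 rad = 83.79°.
Daylight = 2h₀/(2π) × 24.00 h = (1.4623/π) × 24.00 = 11.17 h.

11.17 h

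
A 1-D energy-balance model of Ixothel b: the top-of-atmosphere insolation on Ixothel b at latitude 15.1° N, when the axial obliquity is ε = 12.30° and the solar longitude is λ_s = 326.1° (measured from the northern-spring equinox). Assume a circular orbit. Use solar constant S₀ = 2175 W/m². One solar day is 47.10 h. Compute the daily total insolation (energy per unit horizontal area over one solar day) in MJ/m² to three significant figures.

107 MJ/m²

Solar declination: sin δ = sin ε · sin λ_s = sin 12.30° × sin 326.1° = -0.11882, so δ = -6.824°.
cos H₀ = −tan(+15.1°) tan(-6.824°) = 0.0323, H₀ = 1.5385 rad.
Bracket: H₀ sin φ sin δ + cos φ cos δ sin H₀ = 1.5385×0.26050×-0.11882 + 0.96547×0.99292×0.99948 = -0.047621 + 0.958136 = 0.910515.
Q̄ = (S₀/π) × [bracket] = (2175/π) × 0.910515 = 630.37 W/m².
Daily total = Q̄ × 47.10 h × 3600 s/h = 630.37 × 47.10 × 3600 / 10⁶ = 106.9 MJ/m².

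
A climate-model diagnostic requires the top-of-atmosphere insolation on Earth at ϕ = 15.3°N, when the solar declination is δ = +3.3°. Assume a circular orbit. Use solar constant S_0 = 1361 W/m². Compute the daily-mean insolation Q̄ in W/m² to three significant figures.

cos h₀ = −tan(+15.3°) tan(+3.300°) = -0.0158, h₀ = 1.5866 rad.
Bracket: h₀ sin ϕ sin δ + cos ϕ cos δ sin h₀ = 1.5866×0.26387×0.05756 + 0.96456×0.99834×0.99988 = 0.024098 + 0.962843 = 0.986941.
Q̄ = (S_0/π) × [bracket] = (1361/π) × 0.986941 = 427.6 W/m².

Q̄ ≈ 428 W/m²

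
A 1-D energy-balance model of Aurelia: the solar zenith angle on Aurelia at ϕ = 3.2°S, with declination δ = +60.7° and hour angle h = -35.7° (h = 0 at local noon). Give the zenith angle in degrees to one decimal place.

θ_z = 69.6°

cos θ_z = sin ϕ sin δ + cos ϕ cos δ cos h = -0.048680 + 0.396800 = 0.348120.
θ_z = arccos(0.348120) = 69.6°.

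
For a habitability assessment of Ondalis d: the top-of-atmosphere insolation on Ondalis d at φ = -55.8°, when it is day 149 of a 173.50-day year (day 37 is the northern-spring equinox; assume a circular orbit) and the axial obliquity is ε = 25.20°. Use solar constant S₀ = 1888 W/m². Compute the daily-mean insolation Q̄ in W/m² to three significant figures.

Solar longitude: λ_s = 360° × (149 − 37)/173.50 = 232.392°.
sin δ = sin 25.20° × sin 232.392° = -0.33730, so δ = -19.713°.
cos H₀ = −tan(-55.8°) tan(-19.713°) = -0.5272, H₀ = 2.1261 rad.
Bracket: H₀ sin φ sin δ + cos φ cos δ sin H₀ = 2.1261×-0.82708×-0.33730 + 0.56208×0.94140×0.84973 = 0.593127 + 0.449628 = 1.042755.
Q̄ = (S₀/π) × [bracket] = (1888/π) × 1.042755 = 626.7 W/m².

Q̄ ≈ 627 W/m²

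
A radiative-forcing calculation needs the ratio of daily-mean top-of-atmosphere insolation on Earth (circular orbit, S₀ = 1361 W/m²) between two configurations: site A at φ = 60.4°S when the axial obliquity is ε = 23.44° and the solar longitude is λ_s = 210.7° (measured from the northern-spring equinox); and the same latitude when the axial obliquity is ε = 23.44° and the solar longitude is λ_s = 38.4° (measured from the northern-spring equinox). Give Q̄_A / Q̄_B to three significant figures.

Q̄_A / Q̄_B ≈ 4.17

— Configuration A (φ=-60.4°):
Solar declination: sin δ = sin ε · sin λ_s = sin 23.44° × sin 210.7° = -0.20309, so δ = -11.718°.
cos H₀ = −tan(-60.4°) tan(-11.718°) = -0.3651, H₀ = 1.9445 rad.
Bracket: H₀ sin φ sin δ + cos φ cos δ sin H₀ = 1.9445×-0.86949×-0.20309 + 0.49394×0.97916×0.93097 = 0.343369 + 0.450260 = 0.793629.
Q̄ = (S₀/π) × [bracket] = (1361/π) × 0.793629 = 343.82 W/m².
— Configuration B (φ=-60.4°):
Solar declination: sin δ = sin ε · sin λ_s = sin 23.44° × sin 38.4° = 0.24709, so δ = +14.305°.
cos H₀ = −tan(-60.4°) tan(+14.305°) = 0.4489, H₀ = 1.1053 rad.
Bracket: H₀ sin φ sin δ + cos φ cos δ sin H₀ = 1.1053×-0.86949×0.24709 + 0.49394×0.96899×0.89360 = -0.237465 + 0.427697 = 0.190232.
Q̄ = (S₀/π) × [bracket] = (1361/π) × 0.190232 = 82.412 W/m².
Ratio Q̄_A / Q̄_B = 343.82 / 82.412 = 4.172.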